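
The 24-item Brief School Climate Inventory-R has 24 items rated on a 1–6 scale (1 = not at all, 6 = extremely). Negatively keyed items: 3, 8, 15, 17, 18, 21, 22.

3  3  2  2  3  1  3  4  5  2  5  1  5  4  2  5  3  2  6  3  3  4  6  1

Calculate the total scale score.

Apply reverse scoring (on a 1–6 scale, reversed = 7 − raw):
  item 3: 7 − 2 = 5
  item 8: 7 − 4 = 3
  item 15: 7 − 2 = 5
  item 17: 7 − 3 = 4
  item 18: 7 − 2 = 5
  item 21: 7 − 3 = 4
  item 22: 7 − 4 = 3
Scored items: 3, 3, 5, 2, 3, 1, 3, 3, 5, 2, 5, 1, 5, 4, 5, 5, 4, 5, 6, 3, 4, 3, 6, 1
Total = 3 + 3 + 5 + 2 + 3 + 1 + 3 + 3 + 5 + 2 + 5 + 1 + 5 + 4 + 5 + 5 + 4 + 5 + 6 + 3 + 4 + 3 + 6 + 1 = 87

87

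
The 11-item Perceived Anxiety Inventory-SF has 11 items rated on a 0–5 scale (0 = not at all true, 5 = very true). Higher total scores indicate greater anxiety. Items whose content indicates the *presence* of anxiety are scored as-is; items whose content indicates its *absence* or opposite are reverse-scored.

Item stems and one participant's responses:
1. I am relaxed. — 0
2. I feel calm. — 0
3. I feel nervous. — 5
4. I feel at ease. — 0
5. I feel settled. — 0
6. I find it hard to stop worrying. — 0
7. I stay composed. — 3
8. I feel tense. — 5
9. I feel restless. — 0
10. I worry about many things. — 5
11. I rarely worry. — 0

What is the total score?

Items 1, 2, 4, 5, 7, 11 describe the absence/opposite of anxiety → reverse-score.
on a 0–5 scale, reversed = 5 − raw.
  item 1: 5 − 0 = 5
  item 2: 5 − 0 = 5
  item 3: 5
  item 4: 5 − 0 = 5
  item 5: 5 − 0 = 5
  item 6: 0
  item 7: 5 − 3 = 2
  item 8: 5
  item 9: 0
  item 10: 5
  item 11: 5 − 0 = 5
Total = 5 + 5 + 5 + 5 + 5 + 0 + 2 + 5 + 0 + 5 + 5 = 42

42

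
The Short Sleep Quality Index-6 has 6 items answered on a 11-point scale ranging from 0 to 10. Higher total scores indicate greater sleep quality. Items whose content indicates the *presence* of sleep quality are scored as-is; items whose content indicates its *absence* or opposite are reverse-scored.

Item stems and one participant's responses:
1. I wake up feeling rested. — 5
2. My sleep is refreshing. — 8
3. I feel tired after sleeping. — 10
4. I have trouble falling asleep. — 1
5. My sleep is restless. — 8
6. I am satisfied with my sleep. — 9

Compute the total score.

Items 3, 4, 5 describe the absence/opposite of sleep quality → reverse-score.
reverse-coded value = 10 − response.
  item 1: 5
  item 2: 8
  item 3: 10 − 10 = 0
  item 4: 10 − 1 = 9
  item 5: 10 − 8 = 2
  item 6: 9
Total = 5 + 8 + 0 + 9 + 2 + 9 = 33

33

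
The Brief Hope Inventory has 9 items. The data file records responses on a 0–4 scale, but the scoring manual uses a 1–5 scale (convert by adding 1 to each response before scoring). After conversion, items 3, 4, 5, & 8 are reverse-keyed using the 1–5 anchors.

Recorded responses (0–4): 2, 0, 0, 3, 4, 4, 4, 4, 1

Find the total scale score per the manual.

Convert to 1–5: 3, 1, 1, 4, 5, 5, 5, 5, 2
Reverse-coded (on a 1–5 scale, reversed = 6 − raw):
  item 3: 6 − 1 = 5
  item 4: 6 − 4 = 2
  item 5: 6 − 5 = 1
  item 8: 6 − 5 = 1
Scored: 3, 1, 5, 2, 1, 5, 5, 1, 2
Total = 25

25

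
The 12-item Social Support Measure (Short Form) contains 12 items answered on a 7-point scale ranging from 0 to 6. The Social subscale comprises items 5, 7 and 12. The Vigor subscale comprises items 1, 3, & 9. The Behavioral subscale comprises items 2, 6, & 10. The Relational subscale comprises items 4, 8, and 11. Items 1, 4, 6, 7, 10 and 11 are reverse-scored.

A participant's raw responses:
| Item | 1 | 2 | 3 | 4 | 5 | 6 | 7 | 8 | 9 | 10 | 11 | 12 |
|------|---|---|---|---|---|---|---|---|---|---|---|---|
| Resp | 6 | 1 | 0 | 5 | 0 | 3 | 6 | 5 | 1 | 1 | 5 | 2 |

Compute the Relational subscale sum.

Relational items: 4, 8, 11.
Of these, items 4 & 11 are reverse-scored; reverse-coded value = 6 − response.
  item 4: 6 − 5 = 1
  item 8: 5
  item 11: 6 − 5 = 1
Sum = 1 + 5 + 1 = 7

7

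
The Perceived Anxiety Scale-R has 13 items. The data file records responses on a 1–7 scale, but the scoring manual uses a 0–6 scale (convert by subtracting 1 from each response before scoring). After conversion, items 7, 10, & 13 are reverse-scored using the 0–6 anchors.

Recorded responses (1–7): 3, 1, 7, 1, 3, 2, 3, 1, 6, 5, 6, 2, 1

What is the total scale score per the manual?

Convert to 0–6: 2, 0, 6, 0, 2, 1, 2, 0, 5, 4, 5, 1, 0
Reverse-coded (reverse-coded value = 6 − response):
  item 7: 6 − 2 = 4
  item 10: 6 − 4 = 2
  item 13: 6 − 0 = 6
Scored: 2, 0, 6, 0, 2, 1, 4, 0, 5, 2, 5, 1, 6
Total = 34

34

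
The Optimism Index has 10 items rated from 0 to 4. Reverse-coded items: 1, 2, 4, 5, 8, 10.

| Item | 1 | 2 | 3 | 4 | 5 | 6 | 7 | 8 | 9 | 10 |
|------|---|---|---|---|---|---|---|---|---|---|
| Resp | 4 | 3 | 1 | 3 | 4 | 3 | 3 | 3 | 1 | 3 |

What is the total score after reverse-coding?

Reverse-coded items (reversed = (0+4) − raw = 4 − raw):
  item 1: 4 − 4 = 0
  item 2: 4 − 3 = 1
  item 4: 4 − 3 = 1
  item 5: 4 − 4 = 0
  item 8: 4 − 3 = 1
  item 10: 4 − 3 = 1
After reverse-coding: 0, 1, 1, 1, 0, 3, 3, 1, 1, 1
Total = 0 + 1 + 1 + 1 + 0 + 3 + 3 + 1 + 1 + 1 = 12

12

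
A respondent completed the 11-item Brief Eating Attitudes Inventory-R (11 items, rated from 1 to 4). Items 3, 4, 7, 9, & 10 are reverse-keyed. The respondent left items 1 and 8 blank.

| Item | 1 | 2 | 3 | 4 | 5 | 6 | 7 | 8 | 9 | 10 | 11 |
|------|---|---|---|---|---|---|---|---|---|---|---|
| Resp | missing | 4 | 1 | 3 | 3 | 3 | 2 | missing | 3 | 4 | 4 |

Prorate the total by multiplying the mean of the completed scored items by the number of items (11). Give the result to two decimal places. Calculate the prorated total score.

Reverse-coded (on a 1–4 scale, reversed = 5 − raw):
  item 3: 5 − 1 = 4
  item 4: 5 − 3 = 2
  item 7: 5 − 2 = 3
  item 9: 5 − 3 = 2
  item 10: 5 − 4 = 1
Completed scored items (9 of 11): 4, 4, 2, 3, 3, 3, 2, 1, 4; sum = 26.
Person mean = 26 / 9 ≈ 2.8889
Prorated total = (26 / 9) × 11 = 31.78 (to 2 dp)

31.78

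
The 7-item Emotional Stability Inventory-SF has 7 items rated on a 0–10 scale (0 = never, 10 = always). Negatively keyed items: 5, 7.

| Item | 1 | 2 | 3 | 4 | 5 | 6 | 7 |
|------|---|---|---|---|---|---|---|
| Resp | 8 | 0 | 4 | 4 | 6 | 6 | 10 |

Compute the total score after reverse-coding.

26

Raw sum = 38. Negatively keyed items: 5, 7; their raw sum = 16.
Each reversal replaces raw with 10 − raw, changing the total by 10 − 2·raw per item.
Total = 38 + 2·10 − 2·16 = 38 + 20 − 32 = 26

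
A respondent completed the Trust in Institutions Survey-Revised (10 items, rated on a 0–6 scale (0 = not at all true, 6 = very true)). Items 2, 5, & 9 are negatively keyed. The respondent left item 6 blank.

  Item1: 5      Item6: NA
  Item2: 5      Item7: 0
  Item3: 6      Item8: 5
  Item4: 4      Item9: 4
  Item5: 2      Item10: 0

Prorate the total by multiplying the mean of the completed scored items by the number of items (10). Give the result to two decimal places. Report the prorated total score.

30.00

Reverse-coded (reverse-coded value = 6 − response):
  item 2: 6 − 5 = 1
  item 5: 6 − 2 = 4
  item 9: 6 − 4 = 2
Completed scored items (9 of 10): 5, 1, 6, 4, 4, 0, 5, 2, 0; sum = 27.
Person mean = 27 / 9 ≈ 3.0000
Prorated total = (27 / 9) × 10 = 30.00 (to 2 dp)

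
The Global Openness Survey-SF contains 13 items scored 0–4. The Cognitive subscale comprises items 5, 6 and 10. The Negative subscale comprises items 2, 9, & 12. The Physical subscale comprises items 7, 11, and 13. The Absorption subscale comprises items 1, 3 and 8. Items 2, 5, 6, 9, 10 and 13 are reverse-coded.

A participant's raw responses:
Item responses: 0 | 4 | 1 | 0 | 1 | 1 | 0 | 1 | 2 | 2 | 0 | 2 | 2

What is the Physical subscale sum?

Physical items: 7, 11, 13.
Of these, item 13 is reverse-coded; on a 0–4 scale, reversed = 4 − raw.
  item 7: 0
  item 11: 0
  item 13: 4 − 2 = 2
Sum = 0 + 0 + 2 = 2

2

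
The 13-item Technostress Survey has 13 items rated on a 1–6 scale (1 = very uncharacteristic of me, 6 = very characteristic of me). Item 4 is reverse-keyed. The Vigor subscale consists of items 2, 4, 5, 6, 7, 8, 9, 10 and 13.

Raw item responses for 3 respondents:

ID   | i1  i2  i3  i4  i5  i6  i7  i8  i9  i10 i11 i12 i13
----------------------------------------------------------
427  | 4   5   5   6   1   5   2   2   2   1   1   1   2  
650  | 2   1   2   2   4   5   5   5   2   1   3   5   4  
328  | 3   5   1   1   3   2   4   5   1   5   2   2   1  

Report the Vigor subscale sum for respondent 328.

32

Respondent 328 raw: 3, 5, 1, 1, 3, 2, 4, 5, 1, 5, 2, 2, 1.
Vigor items: 2, 4, 5, 6, 7, 8, 9, 10, 13.
Reverse-coded (reversed = (1+6) − raw = 7 − raw):
  item 2: 5
  item 4: 7 − 1 = 6
  item 5: 3
  item 6: 2
  item 7: 4
  item 8: 5
  item 9: 1
  item 10: 5
  item 13: 1
Sum = 5 + 6 + 3 + 2 + 4 + 5 + 1 + 5 + 1 = 32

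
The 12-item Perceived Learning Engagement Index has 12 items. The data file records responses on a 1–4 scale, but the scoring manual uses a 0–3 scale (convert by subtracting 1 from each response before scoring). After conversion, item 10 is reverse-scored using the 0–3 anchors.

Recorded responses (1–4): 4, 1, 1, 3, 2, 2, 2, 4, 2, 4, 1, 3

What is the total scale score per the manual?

14

Convert to 0–3: 3, 0, 0, 2, 1, 1, 1, 3, 1, 3, 0, 2
Reverse-coded (reversed = (0+3) − raw = 3 − raw):
  item 10: 3 − 3 = 0
Scored: 3, 0, 0, 2, 1, 1, 1, 3, 1, 0, 0, 2
Total = 14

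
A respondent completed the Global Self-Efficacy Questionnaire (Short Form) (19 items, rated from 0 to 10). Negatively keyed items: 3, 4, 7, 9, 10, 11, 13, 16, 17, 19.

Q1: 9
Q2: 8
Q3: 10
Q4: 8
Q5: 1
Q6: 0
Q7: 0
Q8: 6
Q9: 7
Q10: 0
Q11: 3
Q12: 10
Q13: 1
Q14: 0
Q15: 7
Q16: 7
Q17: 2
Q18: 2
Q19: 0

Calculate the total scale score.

Raw sum = 81. Negatively keyed items: 3, 4, 7, 9, 10, 11, 13, 16, 17, 19; their raw sum = 38.
Each reversal replaces raw with 10 − raw, changing the total by 10 − 2·raw per item.
Total = 81 + 10·10 − 2·38 = 81 + 100 − 76 = 105

105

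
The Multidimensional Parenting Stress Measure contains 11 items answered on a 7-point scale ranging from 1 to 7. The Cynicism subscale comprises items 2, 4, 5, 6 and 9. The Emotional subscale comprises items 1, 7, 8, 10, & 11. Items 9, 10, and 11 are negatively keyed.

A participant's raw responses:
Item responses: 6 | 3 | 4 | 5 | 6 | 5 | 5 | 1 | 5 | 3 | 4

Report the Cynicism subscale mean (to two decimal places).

4.40

Cynicism items: 2, 4, 5, 6, 9.
Of these, item 9 is negatively keyed; reversed = (1+7) − raw = 8 − raw.
  item 2: 3
  item 4: 5
  item 5: 6
  item 6: 5
  item 9: 8 − 5 = 3
Sum = 3 + 5 + 6 + 5 + 3 = 22
Mean = 22 / 5 = 4.40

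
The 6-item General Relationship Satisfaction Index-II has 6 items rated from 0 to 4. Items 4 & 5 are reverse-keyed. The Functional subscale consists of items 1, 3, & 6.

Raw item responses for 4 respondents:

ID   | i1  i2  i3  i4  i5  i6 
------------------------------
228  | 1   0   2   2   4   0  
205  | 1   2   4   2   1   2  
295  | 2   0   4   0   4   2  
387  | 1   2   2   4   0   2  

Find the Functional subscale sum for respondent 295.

8

Respondent 295 raw: 2, 0, 4, 0, 4, 2.
Functional items: 1, 3, 6.
Reverse-coded (reversed = (0+4) − raw = 4 − raw):
  item 1: 2
  item 3: 4
  item 6: 2
Sum = 2 + 4 + 2 = 8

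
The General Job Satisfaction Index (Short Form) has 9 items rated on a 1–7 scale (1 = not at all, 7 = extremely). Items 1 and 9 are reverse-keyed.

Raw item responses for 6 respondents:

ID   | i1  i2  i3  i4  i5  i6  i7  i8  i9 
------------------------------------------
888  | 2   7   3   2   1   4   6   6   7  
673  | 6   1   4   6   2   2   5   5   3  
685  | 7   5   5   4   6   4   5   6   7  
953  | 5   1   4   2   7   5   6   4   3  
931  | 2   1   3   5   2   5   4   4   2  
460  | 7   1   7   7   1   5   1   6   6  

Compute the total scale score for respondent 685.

Respondent 685 raw: 7, 5, 5, 4, 6, 4, 5, 6, 7.
Reverse-coded (on a 1–7 scale, reversed = 8 − raw):
  item 1: 8 − 7 = 1
  item 2: 5
  item 3: 5
  item 4: 4
  item 5: 6
  item 6: 4
  item 7: 5
  item 8: 6
  item 9: 8 − 7 = 1
Sum = 1 + 5 + 5 + 4 + 6 + 4 + 5 + 6 + 1 = 37

37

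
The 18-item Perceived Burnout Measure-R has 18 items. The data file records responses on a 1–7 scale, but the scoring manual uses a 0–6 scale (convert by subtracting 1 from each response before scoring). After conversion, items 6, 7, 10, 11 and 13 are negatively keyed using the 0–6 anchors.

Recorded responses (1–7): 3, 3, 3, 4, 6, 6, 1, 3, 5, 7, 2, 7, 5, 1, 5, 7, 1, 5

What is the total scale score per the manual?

Convert to 0–6: 2, 2, 2, 3, 5, 5, 0, 2, 4, 6, 1, 6, 4, 0, 4, 6, 0, 4
Reverse-coded (on a 0–6 scale, reversed = 6 − raw):
  item 6: 6 − 5 = 1
  item 7: 6 − 0 = 6
  item 10: 6 − 6 = 0
  item 11: 6 − 1 = 5
  item 13: 6 − 4 = 2
Scored: 2, 2, 2, 3, 5, 1, 6, 2, 4, 0, 5, 6, 2, 0, 4, 6, 0, 4
Total = 54

54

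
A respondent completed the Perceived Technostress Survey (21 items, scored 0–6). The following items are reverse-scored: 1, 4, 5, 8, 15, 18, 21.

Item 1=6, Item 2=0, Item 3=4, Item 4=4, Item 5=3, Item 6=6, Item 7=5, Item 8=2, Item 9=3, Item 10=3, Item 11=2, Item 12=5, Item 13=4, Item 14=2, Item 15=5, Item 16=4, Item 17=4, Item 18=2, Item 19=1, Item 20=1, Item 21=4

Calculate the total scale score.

60

Reverse-scored items use 6 − raw:
  item 1: 6 − 6 = 0
  item 4: 6 − 4 = 2
  item 5: 6 − 3 = 3
  item 8: 6 − 2 = 4
  item 15: 6 − 5 = 1
  item 18: 6 − 2 = 4
  item 21: 6 − 4 = 2
Scored items: 0, 0, 4, 2, 3, 6, 5, 4, 3, 3, 2, 5, 4, 2, 1, 4, 4, 4, 1, 1, 2
Total = 0 + 0 + 4 + 2 + 3 + 6 + 5 + 4 + 3 + 3 + 2 + 5 + 4 + 2 + 1 + 4 + 4 + 4 + 1 + 1 + 2 = 60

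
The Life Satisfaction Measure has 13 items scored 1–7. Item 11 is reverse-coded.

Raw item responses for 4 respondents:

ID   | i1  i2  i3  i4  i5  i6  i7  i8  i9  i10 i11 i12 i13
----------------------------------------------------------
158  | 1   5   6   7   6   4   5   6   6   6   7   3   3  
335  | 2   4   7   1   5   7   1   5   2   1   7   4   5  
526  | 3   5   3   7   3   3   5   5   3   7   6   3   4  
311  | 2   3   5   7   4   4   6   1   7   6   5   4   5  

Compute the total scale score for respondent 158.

Respondent 158 raw: 1, 5, 6, 7, 6, 4, 5, 6, 6, 6, 7, 3, 3.
Reverse-coded (on a 1–7 scale, reversed = 8 − raw):
  item 1: 1
  item 2: 5
  item 3: 6
  item 4: 7
  item 5: 6
  item 6: 4
  item 7: 5
  item 8: 6
  item 9: 6
  item 10: 6
  item 11: 8 − 7 = 1
  item 12: 3
  item 13: 3
Sum = 1 + 5 + 6 + 7 + 6 + 4 + 5 + 6 + 6 + 6 + 1 + 3 + 3 = 59

59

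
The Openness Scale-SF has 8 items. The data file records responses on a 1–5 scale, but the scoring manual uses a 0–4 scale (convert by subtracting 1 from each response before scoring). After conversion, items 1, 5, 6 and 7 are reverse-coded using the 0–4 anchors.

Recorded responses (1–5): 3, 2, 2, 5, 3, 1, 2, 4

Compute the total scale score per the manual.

20

Convert to 0–4: 2, 1, 1, 4, 2, 0, 1, 3
Reverse-coded (reversed = (0+4) − raw = 4 − raw):
  item 1: 4 − 2 = 2
  item 5: 4 − 2 = 2
  item 6: 4 − 0 = 4
  item 7: 4 − 1 = 3
Scored: 2, 1, 1, 4, 2, 4, 3, 3
Total = 20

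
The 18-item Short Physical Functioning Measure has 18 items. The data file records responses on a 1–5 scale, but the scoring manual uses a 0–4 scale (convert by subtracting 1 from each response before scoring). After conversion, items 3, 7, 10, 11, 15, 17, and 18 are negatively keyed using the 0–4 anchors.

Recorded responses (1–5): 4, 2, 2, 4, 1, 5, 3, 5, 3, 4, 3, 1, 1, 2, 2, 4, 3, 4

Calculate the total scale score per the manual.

35

Convert to 0–4: 3, 1, 1, 3, 0, 4, 2, 4, 2, 3, 2, 0, 0, 1, 1, 3, 2, 3
Reverse-coded (reverse-coded value = 4 − response):
  item 3: 4 − 1 = 3
  item 7: 4 − 2 = 2
  item 10: 4 − 3 = 1
  item 11: 4 − 2 = 2
  item 15: 4 − 1 = 3
  item 17: 4 − 2 = 2
  item 18: 4 − 3 = 1
Scored: 3, 1, 3, 3, 0, 4, 2, 4, 2, 1, 2, 0, 0, 1, 3, 3, 2, 1
Total = 35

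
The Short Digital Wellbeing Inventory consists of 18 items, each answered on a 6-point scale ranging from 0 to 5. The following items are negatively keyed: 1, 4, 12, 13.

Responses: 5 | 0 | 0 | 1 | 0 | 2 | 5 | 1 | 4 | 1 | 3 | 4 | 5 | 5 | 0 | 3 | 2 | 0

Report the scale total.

31

Apply reverse scoring (reverse-coded value = 5 − response):
  item 1: 5 − 5 = 0
  item 4: 5 − 1 = 4
  item 12: 5 − 4 = 1
  item 13: 5 − 5 = 0
Scored responses: 0, 0, 0, 4, 0, 2, 5, 1, 4, 1, 3, 1, 0, 5, 0, 3, 2, 0
Total = 0 + 0 + 0 + 4 + 0 + 2 + 5 + 1 + 4 + 1 + 3 + 1 + 0 + 5 + 0 + 3 + 2 + 0 = 31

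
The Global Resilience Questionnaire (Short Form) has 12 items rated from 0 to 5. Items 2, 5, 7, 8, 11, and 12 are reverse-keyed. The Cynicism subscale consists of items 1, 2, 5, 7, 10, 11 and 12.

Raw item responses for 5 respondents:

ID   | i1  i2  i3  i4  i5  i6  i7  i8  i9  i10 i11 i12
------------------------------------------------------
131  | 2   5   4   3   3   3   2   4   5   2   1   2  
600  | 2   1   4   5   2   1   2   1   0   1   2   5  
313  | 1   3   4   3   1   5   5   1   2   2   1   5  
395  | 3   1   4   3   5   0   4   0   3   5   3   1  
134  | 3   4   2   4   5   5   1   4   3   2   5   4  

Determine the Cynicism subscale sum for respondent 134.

11

Respondent 134 raw: 3, 4, 2, 4, 5, 5, 1, 4, 3, 2, 5, 4.
Cynicism items: 1, 2, 5, 7, 10, 11, 12.
Reverse-coded (on a 0–5 scale, reversed = 5 − raw):
  item 1: 3
  item 2: 5 − 4 = 1
  item 5: 5 − 5 = 0
  item 7: 5 − 1 = 4
  item 10: 2
  item 11: 5 − 5 = 0
  item 12: 5 − 4 = 1
Sum = 3 + 1 + 0 + 4 + 2 + 0 + 1 = 11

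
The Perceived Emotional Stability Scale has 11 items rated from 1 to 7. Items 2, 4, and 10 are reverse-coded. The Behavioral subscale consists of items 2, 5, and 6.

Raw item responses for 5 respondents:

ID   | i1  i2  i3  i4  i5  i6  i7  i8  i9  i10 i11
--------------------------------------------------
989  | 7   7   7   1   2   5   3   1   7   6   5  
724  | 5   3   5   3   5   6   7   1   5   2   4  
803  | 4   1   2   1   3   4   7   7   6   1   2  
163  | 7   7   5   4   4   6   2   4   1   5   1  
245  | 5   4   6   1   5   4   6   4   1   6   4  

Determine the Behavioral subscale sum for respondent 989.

Respondent 989 raw: 7, 7, 7, 1, 2, 5, 3, 1, 7, 6, 5.
Behavioral items: 2, 5, 6.
Reverse-coded (reversed = (1+7) − raw = 8 − raw):
  item 2: 8 − 7 = 1
  item 5: 2
  item 6: 5
Sum = 1 + 2 + 5 = 8

8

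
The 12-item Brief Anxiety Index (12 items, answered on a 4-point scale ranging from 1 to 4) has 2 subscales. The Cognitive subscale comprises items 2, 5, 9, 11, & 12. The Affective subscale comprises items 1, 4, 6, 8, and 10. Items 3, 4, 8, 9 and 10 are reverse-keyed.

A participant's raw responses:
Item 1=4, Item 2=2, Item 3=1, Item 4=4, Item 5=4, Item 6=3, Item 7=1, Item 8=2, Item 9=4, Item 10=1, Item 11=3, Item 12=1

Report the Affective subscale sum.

15

Affective items: 1, 4, 6, 8, 10.
Of these, items 4, 8, and 10 are reverse-keyed; reversed = (1+4) − raw = 5 − raw.
  item 1: 4
  item 4: 5 − 4 = 1
  item 6: 3
  item 8: 5 − 2 = 3
  item 10: 5 − 1 = 4
Sum = 4 + 1 + 3 + 3 + 4 = 15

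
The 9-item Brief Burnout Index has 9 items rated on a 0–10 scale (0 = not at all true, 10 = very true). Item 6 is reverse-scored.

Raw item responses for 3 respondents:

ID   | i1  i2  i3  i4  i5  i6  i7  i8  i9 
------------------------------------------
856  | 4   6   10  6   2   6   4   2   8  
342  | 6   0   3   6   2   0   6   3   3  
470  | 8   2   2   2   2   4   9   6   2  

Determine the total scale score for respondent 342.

39

Respondent 342 raw: 6, 0, 3, 6, 2, 0, 6, 3, 3.
Reverse-coded (on a 0–10 scale, reversed = 10 − raw):
  item 1: 6
  item 2: 0
  item 3: 3
  item 4: 6
  item 5: 2
  item 6: 10 − 0 = 10
  item 7: 6
  item 8: 3
  item 9: 3
Sum = 6 + 0 + 3 + 6 + 2 + 10 + 6 + 3 + 3 = 39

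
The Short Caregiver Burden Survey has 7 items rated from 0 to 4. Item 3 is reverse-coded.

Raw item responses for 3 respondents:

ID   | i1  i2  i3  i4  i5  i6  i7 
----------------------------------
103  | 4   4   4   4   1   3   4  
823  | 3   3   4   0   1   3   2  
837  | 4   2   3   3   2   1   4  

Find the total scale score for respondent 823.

12

Respondent 823 raw: 3, 3, 4, 0, 1, 3, 2.
Reverse-coded (on a 0–4 scale, reversed = 4 − raw):
  item 1: 3
  item 2: 3
  item 3: 4 − 4 = 0
  item 4: 0
  item 5: 1
  item 6: 3
  item 7: 2
Sum = 3 + 3 + 0 + 0 + 1 + 3 + 2 = 12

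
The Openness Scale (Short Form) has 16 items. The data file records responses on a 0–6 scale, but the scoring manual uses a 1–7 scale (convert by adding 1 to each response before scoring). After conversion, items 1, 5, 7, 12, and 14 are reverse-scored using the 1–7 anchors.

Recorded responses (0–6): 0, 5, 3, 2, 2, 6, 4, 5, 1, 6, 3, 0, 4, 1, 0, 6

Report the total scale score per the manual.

Convert to 1–7: 1, 6, 4, 3, 3, 7, 5, 6, 2, 7, 4, 1, 5, 2, 1, 7
Reverse-coded (on a 1–7 scale, reversed = 8 − raw):
  item 1: 8 − 1 = 7
  item 5: 8 − 3 = 5
  item 7: 8 − 5 = 3
  item 12: 8 − 1 = 7
  item 14: 8 − 2 = 6
Scored: 7, 6, 4, 3, 5, 7, 3, 6, 2, 7, 4, 7, 5, 6, 1, 7
Total = 80

80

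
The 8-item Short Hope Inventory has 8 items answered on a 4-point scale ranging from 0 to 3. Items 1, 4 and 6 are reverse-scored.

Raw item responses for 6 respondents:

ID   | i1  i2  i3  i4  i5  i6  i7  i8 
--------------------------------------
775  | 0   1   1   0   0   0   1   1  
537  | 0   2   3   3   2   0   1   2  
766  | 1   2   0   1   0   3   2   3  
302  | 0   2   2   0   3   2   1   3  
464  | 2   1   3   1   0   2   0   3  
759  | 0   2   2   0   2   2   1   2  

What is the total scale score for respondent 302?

Respondent 302 raw: 0, 2, 2, 0, 3, 2, 1, 3.
Reverse-coded (on a 0–3 scale, reversed = 3 − raw):
  item 1: 3 − 0 = 3
  item 2: 2
  item 3: 2
  item 4: 3 − 0 = 3
  item 5: 3
  item 6: 3 − 2 = 1
  item 7: 1
  item 8: 3
Sum = 3 + 2 + 2 + 3 + 3 + 1 + 1 + 3 = 18

18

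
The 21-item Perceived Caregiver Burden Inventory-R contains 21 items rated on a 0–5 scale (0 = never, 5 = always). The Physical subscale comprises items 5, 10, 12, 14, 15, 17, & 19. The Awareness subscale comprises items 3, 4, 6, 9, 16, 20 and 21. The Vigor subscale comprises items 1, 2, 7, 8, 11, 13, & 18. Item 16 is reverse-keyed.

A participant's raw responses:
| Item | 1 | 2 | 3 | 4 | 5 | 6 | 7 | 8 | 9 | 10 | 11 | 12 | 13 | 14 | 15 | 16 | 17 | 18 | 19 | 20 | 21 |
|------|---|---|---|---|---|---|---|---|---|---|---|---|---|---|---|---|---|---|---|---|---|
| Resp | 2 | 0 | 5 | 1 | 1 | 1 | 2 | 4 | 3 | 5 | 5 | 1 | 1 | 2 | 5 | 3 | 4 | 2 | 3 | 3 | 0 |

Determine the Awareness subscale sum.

15

Awareness items: 3, 4, 6, 9, 16, 20, 21.
Of these, item 16 is reverse-keyed; reverse-coded value = 5 − response.
  item 3: 5
  item 4: 1
  item 6: 1
  item 9: 3
  item 16: 5 − 3 = 2
  item 20: 3
  item 21: 0
Sum = 5 + 1 + 1 + 3 + 2 + 3 + 0 = 15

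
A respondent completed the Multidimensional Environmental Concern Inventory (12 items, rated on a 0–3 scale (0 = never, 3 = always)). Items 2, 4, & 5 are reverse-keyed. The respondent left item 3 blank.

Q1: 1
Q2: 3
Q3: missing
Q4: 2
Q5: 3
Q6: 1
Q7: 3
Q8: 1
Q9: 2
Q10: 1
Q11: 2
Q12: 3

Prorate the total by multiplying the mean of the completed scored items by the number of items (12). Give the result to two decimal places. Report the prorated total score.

Reverse-coded (on a 0–3 scale, reversed = 3 − raw):
  item 2: 3 − 3 = 0
  item 4: 3 − 2 = 1
  item 5: 3 − 3 = 0
Completed scored items (11 of 12): 1, 0, 1, 0, 1, 3, 1, 2, 1, 2, 3; sum = 15.
Person mean = 15 / 11 ≈ 1.3636
Prorated total = (15 / 11) × 12 = 16.36 (to 2 dp)

16.36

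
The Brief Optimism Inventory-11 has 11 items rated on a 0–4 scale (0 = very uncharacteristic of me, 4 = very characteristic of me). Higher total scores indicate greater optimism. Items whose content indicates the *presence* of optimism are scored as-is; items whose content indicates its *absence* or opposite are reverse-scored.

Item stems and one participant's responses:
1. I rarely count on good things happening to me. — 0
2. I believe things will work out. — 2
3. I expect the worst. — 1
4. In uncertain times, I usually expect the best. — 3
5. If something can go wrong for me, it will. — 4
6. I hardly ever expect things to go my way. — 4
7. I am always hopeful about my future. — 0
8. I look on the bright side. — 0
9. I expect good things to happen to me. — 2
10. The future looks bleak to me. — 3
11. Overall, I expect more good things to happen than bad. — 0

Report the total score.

Items 1, 3, 5, 6, 10 describe the absence/opposite of optimism → reverse-score.
on a 0–4 scale, reversed = 4 − raw.
  item 1: 4 − 0 = 4
  item 2: 2
  item 3: 4 − 1 = 3
  item 4: 3
  item 5: 4 − 4 = 0
  item 6: 4 − 4 = 0
  item 7: 0
  item 8: 0
  item 9: 2
  item 10: 4 − 3 = 1
  item 11: 0
Total = 4 + 2 + 3 + 3 + 0 + 0 + 0 + 0 + 2 + 1 + 0 = 15

15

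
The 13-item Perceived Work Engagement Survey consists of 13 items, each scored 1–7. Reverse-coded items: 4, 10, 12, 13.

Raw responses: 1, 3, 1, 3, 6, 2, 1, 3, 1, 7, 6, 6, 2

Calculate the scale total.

Reverse-coded items (reverse-coded value = 8 − response):
  item 4: 8 − 3 = 5
  item 10: 8 − 7 = 1
  item 12: 8 − 6 = 2
  item 13: 8 − 2 = 6
Scored items: 1, 3, 1, 5, 6, 2, 1, 3, 1, 1, 6, 2, 6
Total = 1 + 3 + 1 + 5 + 6 + 2 + 1 + 3 + 1 + 1 + 6 + 2 + 6 = 38

38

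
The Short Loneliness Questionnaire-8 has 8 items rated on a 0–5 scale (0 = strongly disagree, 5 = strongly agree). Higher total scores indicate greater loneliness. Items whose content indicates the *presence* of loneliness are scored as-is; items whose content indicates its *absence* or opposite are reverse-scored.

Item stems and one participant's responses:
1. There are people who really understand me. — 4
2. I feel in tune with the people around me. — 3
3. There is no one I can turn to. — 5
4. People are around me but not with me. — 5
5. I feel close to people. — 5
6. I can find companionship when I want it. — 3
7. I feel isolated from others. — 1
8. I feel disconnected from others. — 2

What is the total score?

18

Items 1, 2, 5, 6 describe the absence/opposite of loneliness → reverse-score.
reverse-coded value = 5 − response.
  item 1: 5 − 4 = 1
  item 2: 5 − 3 = 2
  item 3: 5
  item 4: 5
  item 5: 5 − 5 = 0
  item 6: 5 − 3 = 2
  item 7: 1
  item 8: 2
Total = 1 + 2 + 5 + 5 + 0 + 2 + 1 + 2 = 18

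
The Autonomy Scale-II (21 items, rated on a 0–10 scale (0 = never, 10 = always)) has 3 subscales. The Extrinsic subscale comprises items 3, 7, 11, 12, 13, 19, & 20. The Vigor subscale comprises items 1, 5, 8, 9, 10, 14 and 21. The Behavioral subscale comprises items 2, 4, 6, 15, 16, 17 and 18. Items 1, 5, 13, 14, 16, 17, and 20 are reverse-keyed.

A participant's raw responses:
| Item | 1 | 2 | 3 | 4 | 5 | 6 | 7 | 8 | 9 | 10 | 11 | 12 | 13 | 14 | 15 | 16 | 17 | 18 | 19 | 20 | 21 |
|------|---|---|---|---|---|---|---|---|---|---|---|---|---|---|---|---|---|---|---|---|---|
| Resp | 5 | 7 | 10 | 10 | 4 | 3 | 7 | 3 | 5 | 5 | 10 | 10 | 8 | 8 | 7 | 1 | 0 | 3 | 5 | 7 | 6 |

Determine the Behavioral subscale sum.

49

Behavioral items: 2, 4, 6, 15, 16, 17, 18.
Of these, items 16 & 17 are reverse-keyed; on a 0–10 scale, reversed = 10 − raw.
  item 2: 7
  item 4: 10
  item 6: 3
  item 15: 7
  item 16: 10 − 1 = 9
  item 17: 10 − 0 = 10
  item 18: 3
Sum = 7 + 10 + 3 + 7 + 9 + 10 + 3 = 49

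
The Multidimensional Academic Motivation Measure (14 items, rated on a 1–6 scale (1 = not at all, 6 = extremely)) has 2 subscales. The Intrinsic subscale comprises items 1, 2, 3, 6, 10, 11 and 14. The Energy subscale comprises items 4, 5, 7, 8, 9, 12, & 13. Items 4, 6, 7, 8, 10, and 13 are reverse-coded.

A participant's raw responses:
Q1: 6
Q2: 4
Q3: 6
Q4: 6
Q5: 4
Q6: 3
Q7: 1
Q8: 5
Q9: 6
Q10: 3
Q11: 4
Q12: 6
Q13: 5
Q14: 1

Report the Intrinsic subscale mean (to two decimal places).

Intrinsic items: 1, 2, 3, 6, 10, 11, 14.
Of these, items 6 and 10 are reverse-coded; reverse-coded value = 7 − response.
  item 1: 6
  item 2: 4
  item 3: 6
  item 6: 7 − 3 = 4
  item 10: 7 − 3 = 4
  item 11: 4
  item 14: 1
Sum = 6 + 4 + 6 + 4 + 4 + 4 + 1 = 29
Mean = 29 / 7 = 4.14

4.14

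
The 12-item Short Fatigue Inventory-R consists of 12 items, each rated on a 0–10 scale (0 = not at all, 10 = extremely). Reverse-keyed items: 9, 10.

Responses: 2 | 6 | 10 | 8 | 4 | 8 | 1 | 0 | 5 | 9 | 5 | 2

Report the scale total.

52

Apply reverse scoring (reversed = (0+10) − raw = 10 − raw):
  item 9: 10 − 5 = 5
  item 10: 10 − 9 = 1
Scored items: 2, 6, 10, 8, 4, 8, 1, 0, 5, 1, 5, 2
Total = 2 + 6 + 10 + 8 + 4 + 8 + 1 + 0 + 5 + 1 + 5 + 2 = 52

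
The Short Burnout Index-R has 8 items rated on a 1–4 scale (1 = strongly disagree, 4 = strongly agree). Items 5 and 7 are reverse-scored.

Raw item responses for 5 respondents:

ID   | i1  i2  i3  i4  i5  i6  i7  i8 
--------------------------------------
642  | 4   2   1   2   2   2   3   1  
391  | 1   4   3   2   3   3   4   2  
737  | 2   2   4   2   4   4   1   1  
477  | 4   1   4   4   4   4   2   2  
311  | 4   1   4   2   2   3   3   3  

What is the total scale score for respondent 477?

23

Respondent 477 raw: 4, 1, 4, 4, 4, 4, 2, 2.
Reverse-coded (reversed = (1+4) − raw = 5 − raw):
  item 1: 4
  item 2: 1
  item 3: 4
  item 4: 4
  item 5: 5 − 4 = 1
  item 6: 4
  item 7: 5 − 2 = 3
  item 8: 2
Sum = 4 + 1 + 4 + 4 + 1 + 4 + 3 + 2 = 23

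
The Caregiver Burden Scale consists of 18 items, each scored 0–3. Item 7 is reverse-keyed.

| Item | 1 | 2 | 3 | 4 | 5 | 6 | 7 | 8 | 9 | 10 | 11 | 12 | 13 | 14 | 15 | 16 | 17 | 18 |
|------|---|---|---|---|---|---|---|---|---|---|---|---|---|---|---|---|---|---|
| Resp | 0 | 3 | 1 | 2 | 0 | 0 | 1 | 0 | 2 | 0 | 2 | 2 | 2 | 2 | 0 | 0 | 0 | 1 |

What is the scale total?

19

Reverse-coded items (on a 0–3 scale, reversed = 3 − raw):
  item 7: 3 − 1 = 2
Scored responses: 0, 3, 1, 2, 0, 0, 2, 0, 2, 0, 2, 2, 2, 2, 0, 0, 0, 1
Total = 0 + 3 + 1 + 2 + 0 + 0 + 2 + 0 + 2 + 0 + 2 + 2 + 2 + 2 + 0 + 0 + 0 + 1 = 19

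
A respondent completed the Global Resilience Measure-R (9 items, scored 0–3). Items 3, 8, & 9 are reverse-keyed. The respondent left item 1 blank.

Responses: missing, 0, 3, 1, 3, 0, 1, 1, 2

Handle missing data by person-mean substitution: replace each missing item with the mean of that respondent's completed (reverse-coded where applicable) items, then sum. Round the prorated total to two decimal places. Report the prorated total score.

9.00

Reverse-coded (reverse-coded value = 3 − response):
  item 3: 3 − 3 = 0
  item 8: 3 − 1 = 2
  item 9: 3 − 2 = 1
Completed scored items (8 of 9): 0, 0, 1, 3, 0, 1, 2, 1; sum = 8.
Person mean = 8 / 8 ≈ 1.0000
Prorated total = (8 / 8) × 9 = 9.00 (to 2 dp)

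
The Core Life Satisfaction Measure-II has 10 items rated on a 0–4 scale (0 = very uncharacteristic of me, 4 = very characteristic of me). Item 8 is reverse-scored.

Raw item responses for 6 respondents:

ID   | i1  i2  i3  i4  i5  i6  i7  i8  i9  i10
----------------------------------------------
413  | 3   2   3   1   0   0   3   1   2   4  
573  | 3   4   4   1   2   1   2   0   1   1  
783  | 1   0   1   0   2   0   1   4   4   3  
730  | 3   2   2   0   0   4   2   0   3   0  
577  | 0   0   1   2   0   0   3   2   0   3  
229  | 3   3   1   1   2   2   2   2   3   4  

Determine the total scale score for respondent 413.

21

Respondent 413 raw: 3, 2, 3, 1, 0, 0, 3, 1, 2, 4.
Reverse-coded (reversed = (0+4) − raw = 4 − raw):
  item 1: 3
  item 2: 2
  item 3: 3
  item 4: 1
  item 5: 0
  item 6: 0
  item 7: 3
  item 8: 4 − 1 = 3
  item 9: 2
  item 10: 4
Sum = 3 + 2 + 3 + 1 + 0 + 0 + 3 + 3 + 2 + 4 = 21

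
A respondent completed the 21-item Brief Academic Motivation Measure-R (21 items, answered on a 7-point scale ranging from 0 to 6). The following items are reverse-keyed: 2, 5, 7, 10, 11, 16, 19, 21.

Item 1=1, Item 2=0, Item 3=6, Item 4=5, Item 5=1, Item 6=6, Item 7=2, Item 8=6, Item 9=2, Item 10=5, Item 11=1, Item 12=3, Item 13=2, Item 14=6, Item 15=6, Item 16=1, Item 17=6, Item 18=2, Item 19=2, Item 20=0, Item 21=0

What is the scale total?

Reverse-keyed items use 6 − raw:
  item 2: 6 − 0 = 6
  item 5: 6 − 1 = 5
  item 7: 6 − 2 = 4
  item 10: 6 − 5 = 1
  item 11: 6 − 1 = 5
  item 16: 6 − 1 = 5
  item 19: 6 − 2 = 4
  item 21: 6 − 0 = 6
Scored responses: 1, 6, 6, 5, 5, 6, 4, 6, 2, 1, 5, 3, 2, 6, 6, 5, 6, 2, 4, 0, 6
Total = 1 + 6 + 6 + 5 + 5 + 6 + 4 + 6 + 2 + 1 + 5 + 3 + 2 + 6 + 6 + 5 + 6 + 2 + 4 + 0 + 6 = 87

87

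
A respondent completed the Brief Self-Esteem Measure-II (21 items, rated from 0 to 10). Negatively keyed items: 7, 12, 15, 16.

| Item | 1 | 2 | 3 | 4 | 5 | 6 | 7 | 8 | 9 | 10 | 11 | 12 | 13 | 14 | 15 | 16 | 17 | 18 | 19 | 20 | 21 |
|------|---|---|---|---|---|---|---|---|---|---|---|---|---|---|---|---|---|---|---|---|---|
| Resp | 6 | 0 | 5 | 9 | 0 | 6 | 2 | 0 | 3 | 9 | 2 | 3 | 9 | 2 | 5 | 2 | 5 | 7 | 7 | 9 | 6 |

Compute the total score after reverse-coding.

113

Negatively keyed items use 10 − raw:
  item 7: 10 − 2 = 8
  item 12: 10 − 3 = 7
  item 15: 10 − 5 = 5
  item 16: 10 − 2 = 8
Scored responses: 6, 0, 5, 9, 0, 6, 8, 0, 3, 9, 2, 7, 9, 2, 5, 8, 5, 7, 7, 9, 6
Total = 6 + 0 + 5 + 9 + 0 + 6 + 8 + 0 + 3 + 9 + 2 + 7 + 9 + 2 + 5 + 8 + 5 + 7 + 7 + 9 + 6 = 113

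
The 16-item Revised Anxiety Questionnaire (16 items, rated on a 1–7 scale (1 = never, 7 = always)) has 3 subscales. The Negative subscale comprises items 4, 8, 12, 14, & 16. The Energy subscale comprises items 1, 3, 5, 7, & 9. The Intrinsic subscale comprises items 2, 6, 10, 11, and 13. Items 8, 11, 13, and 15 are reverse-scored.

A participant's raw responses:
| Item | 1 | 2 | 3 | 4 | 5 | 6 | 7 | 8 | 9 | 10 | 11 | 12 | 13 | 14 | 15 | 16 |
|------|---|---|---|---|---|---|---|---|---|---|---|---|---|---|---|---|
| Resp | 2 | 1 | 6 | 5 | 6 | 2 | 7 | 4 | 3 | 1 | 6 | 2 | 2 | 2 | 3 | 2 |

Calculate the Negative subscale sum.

15

Negative items: 4, 8, 12, 14, 16.
Of these, item 8 is reverse-scored; on a 1–7 scale, reversed = 8 − raw.
  item 4: 5
  item 8: 8 − 4 = 4
  item 12: 2
  item 14: 2
  item 16: 2
Sum = 5 + 4 + 2 + 2 + 2 = 15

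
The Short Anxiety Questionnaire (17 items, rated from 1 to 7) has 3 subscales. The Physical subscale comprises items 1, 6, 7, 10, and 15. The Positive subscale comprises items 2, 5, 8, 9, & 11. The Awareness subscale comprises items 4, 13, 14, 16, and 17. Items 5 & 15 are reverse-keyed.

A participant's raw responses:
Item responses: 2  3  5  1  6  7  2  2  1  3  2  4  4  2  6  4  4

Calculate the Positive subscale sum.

Positive items: 2, 5, 8, 9, 11.
Of these, item 5 is reverse-keyed; reversed = (1+7) − raw = 8 − raw.
  item 2: 3
  item 5: 8 − 6 = 2
  item 8: 2
  item 9: 1
  item 11: 2
Sum = 3 + 2 + 2 + 1 + 2 = 10

10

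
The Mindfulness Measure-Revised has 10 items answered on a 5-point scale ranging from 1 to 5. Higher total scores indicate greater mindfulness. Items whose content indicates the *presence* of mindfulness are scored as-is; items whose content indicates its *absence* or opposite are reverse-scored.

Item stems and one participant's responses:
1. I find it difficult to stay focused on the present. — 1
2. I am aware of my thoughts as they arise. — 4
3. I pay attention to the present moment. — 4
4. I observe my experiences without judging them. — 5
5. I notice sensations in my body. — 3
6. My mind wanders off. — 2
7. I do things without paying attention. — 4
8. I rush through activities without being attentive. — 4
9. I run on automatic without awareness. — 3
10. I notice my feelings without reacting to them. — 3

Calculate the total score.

35

Items 1, 6, 7, 8, 9 describe the absence/opposite of mindfulness → reverse-score.
on a 1–5 scale, reversed = 6 − raw.
  item 1: 6 − 1 = 5
  item 2: 4
  item 3: 4
  item 4: 5
  item 5: 3
  item 6: 6 − 2 = 4
  item 7: 6 − 4 = 2
  item 8: 6 − 4 = 2
  item 9: 6 − 3 = 3
  item 10: 3
Total = 5 + 4 + 4 + 5 + 3 + 4 + 2 + 2 + 3 + 3 = 35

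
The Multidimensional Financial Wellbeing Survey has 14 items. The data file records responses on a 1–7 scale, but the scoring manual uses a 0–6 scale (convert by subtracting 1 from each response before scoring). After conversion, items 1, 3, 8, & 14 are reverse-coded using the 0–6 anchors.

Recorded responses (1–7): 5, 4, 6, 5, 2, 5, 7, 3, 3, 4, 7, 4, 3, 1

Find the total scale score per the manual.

Convert to 0–6: 4, 3, 5, 4, 1, 4, 6, 2, 2, 3, 6, 3, 2, 0
Reverse-coded (on a 0–6 scale, reversed = 6 − raw):
  item 1: 6 − 4 = 2
  item 3: 6 − 5 = 1
  item 8: 6 − 2 = 4
  item 14: 6 − 0 = 6
Scored: 2, 3, 1, 4, 1, 4, 6, 4, 2, 3, 6, 3, 2, 6
Total = 47

47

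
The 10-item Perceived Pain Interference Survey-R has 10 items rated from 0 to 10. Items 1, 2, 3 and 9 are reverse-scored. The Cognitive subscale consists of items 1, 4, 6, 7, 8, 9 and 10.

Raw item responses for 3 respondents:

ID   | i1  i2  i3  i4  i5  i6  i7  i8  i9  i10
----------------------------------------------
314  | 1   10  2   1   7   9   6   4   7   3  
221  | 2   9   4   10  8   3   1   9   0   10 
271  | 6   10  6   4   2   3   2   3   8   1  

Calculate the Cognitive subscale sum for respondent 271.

19

Respondent 271 raw: 6, 10, 6, 4, 2, 3, 2, 3, 8, 1.
Cognitive items: 1, 4, 6, 7, 8, 9, 10.
Reverse-coded (reversed = (0+10) − raw = 10 − raw):
  item 1: 10 − 6 = 4
  item 4: 4
  item 6: 3
  item 7: 2
  item 8: 3
  item 9: 10 − 8 = 2
  item 10: 1
Sum = 4 + 4 + 3 + 2 + 3 + 2 + 1 = 19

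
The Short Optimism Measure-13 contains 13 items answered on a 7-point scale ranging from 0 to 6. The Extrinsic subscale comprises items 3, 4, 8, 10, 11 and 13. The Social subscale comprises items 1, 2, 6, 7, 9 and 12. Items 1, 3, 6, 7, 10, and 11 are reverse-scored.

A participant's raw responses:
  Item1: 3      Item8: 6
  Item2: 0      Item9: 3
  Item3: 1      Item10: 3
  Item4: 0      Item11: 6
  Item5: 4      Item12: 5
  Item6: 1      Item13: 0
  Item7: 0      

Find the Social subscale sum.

22

Social items: 1, 2, 6, 7, 9, 12.
Of these, items 1, 6 and 7 are reverse-scored; reversed = (0+6) − raw = 6 − raw.
  item 1: 6 − 3 = 3
  item 2: 0
  item 6: 6 − 1 = 5
  item 7: 6 − 0 = 6
  item 9: 3
  item 12: 5
Sum = 3 + 0 + 5 + 6 + 3 + 5 = 22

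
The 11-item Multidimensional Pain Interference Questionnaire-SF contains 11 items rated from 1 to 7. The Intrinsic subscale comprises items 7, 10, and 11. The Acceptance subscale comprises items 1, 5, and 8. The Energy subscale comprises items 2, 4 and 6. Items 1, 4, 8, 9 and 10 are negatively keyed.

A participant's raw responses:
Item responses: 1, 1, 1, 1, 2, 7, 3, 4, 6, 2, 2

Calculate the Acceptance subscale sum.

13

Acceptance items: 1, 5, 8.
Of these, items 1 and 8 are negatively keyed; reversed = (1+7) − raw = 8 − raw.
  item 1: 8 − 1 = 7
  item 5: 2
  item 8: 8 − 4 = 4
Sum = 7 + 2 + 4 = 13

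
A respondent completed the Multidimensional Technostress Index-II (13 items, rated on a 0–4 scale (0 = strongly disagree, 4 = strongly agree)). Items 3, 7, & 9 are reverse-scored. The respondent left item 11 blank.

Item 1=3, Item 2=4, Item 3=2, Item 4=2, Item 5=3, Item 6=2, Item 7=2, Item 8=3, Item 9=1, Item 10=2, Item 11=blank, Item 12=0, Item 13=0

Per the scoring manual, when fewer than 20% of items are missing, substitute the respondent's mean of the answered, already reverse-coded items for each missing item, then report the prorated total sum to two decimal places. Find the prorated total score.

28.17

Reverse-coded (on a 0–4 scale, reversed = 4 − raw):
  item 3: 4 − 2 = 2
  item 7: 4 − 2 = 2
  item 9: 4 − 1 = 3
Completed scored items (12 of 13): 3, 4, 2, 2, 3, 2, 2, 3, 3, 2, 0, 0; sum = 26.
Person mean = 26 / 12 ≈ 2.1667
Prorated total = (26 / 12) × 13 = 28.17 (to 2 dp)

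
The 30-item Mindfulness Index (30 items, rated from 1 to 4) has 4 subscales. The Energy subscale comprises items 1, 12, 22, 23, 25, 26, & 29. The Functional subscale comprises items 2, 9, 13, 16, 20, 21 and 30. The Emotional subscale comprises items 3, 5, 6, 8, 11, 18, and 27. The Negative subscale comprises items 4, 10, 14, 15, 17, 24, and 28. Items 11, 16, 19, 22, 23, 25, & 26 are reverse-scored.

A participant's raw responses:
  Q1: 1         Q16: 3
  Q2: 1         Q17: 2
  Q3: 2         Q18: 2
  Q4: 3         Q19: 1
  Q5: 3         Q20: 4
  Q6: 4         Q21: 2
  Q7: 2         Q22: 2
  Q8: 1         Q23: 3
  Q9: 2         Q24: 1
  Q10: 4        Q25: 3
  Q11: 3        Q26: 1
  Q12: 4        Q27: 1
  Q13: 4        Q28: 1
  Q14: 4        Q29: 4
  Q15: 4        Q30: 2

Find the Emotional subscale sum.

Emotional items: 3, 5, 6, 8, 11, 18, 27.
Of these, item 11 is reverse-scored; reverse-coded value = 5 − response.
  item 3: 2
  item 5: 3
  item 6: 4
  item 8: 1
  item 11: 5 − 3 = 2
  item 18: 2
  item 27: 1
Sum = 2 + 3 + 4 + 1 + 2 + 2 + 1 = 15

15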